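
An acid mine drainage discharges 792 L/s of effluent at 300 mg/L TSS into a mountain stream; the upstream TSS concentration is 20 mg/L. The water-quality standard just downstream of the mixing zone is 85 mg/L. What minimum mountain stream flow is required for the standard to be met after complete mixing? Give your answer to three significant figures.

Set C_mix = 85: (Q·20.00 + 792.0·300.0) / (Q + 792.0) = 85
→ Q = 792.0·(300.0 − 85)/(85 − 20.00) = 2620 L/s.

2620 L/s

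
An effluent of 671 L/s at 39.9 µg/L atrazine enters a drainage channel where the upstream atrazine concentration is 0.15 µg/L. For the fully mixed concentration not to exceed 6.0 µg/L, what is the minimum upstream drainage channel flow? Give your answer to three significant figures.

3890 L/s

Set C_mix = 6.0: (Q·0.1500 + 671.0·39.90) / (Q + 671.0) = 6.0
→ Q = 671.0·(39.90 − 6.0)/(6.0 − 0.1500) = 3888 L/s.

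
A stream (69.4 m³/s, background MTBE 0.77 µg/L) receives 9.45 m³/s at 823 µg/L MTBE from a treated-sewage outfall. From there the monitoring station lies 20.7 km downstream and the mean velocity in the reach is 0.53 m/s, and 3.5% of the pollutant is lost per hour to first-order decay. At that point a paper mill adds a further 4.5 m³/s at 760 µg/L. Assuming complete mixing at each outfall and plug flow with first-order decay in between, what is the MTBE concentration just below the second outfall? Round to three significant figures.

Flow-weighted average: C = (69.40·0.7700 + 9.450·823.0) / 78.85 = 7831/78.85 = 99.31 µg/L; combined flow 78.85 m³/s.
Travel time t = 20.7·1000 / 0.53 = 39060 s = 10.85 h.
3.5%/h lost → k = −ln(1 − 0.035) = 0.03563 h⁻¹.
First-order decay: C = 99.31·exp(−k·t) = 99.31·0.6794 = 67.47 µg/L.
At the second outfall, C = (78.85·67.47 + 4.500·760.0) / (78.85 + 4.500) = 104.9 µg/L.

105 µg/L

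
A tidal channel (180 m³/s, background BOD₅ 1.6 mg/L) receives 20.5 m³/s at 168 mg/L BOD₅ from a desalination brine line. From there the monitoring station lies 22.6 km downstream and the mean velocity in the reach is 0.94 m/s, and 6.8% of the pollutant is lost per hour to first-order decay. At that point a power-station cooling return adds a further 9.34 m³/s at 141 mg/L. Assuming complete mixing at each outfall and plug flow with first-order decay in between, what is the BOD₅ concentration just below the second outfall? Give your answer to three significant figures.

17.4 mg/L

Conservation of mass: C = (180.0·1.600 + 20.50·168.0) / 200.5 = 3732/200.5 = 18.61 mg/L; combined flow 200.5 m³/s.
Travel time t = 22.6·1000 / 0.94 = 24040 s = 6.678 h.
6.8%/h lost → k = −ln(1 − 0.068) = 0.07042 h⁻¹.
First-order decay: C = 18.61·exp(−k·t) = 18.61·0.6248 = 11.63 mg/L.
Second outfall: C = (200.5·11.63 + 9.340·141.0)/209.8 = 17.39 mg/L.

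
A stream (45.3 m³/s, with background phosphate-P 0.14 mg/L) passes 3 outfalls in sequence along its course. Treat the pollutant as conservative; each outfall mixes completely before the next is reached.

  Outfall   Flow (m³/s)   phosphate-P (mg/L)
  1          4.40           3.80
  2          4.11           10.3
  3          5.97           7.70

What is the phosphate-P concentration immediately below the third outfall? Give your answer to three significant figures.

1.86 mg/L

Outfall 1: combined Q = 49.70 m³/s; C = (45.30·0.1400 + 4.400·3.800)/49.70 = 0.4640 mg/L.
Outfall 2: combined Q = 53.81 m³/s; C = (49.70·0.4640 + 4.110·10.30)/53.81 = 1.215 mg/L.
Outfall 3: combined Q = 59.78 m³/s; C = (53.81·1.215 + 5.970·7.700)/59.78 = 1.863 mg/L.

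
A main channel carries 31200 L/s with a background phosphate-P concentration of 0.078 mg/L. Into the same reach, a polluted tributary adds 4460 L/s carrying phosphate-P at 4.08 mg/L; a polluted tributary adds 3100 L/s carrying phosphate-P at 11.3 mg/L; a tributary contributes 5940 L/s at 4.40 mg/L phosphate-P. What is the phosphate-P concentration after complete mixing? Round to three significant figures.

1.83 mg/L

Mixed concentration C = ΣQC/ΣQ = (31200·0.07800 + 4460·4.080 + 3100·11.30 + 5940·4.400) / 44700 = 81800/44700 = 1.830 mg/L.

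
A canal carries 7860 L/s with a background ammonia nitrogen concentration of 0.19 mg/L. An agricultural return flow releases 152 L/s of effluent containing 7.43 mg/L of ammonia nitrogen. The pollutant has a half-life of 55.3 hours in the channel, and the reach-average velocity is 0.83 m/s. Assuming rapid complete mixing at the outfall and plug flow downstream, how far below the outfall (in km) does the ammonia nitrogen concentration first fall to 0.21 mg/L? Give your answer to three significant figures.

After mixing, C = (7860·0.1900 + 152.0·7.430) / 8012 = 2623/8012 = 0.3274 mg/L.
Half-life 55.3 h → k = ln 2 / 55.3 = 0.01253 h⁻¹ = 0.3008 d⁻¹.
Set 0.3274·exp(−k·t) = 0.21 → t = ln(0.3274/0.21)/k = 127500 s = 35.42 h.
Distance = v·t = 0.83·127500 = 105800 m = 105.8 km.

106 km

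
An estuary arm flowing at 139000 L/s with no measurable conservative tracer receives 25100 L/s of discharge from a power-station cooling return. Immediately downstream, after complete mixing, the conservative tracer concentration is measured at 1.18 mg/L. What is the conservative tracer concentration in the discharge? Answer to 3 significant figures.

Mass balance: 139000·0 + 25100·Cₑ = 164100·1.180
→ Cₑ = (164100·1.180 − 139000·0) / 25100 = 7.715 mg/L.

7.71 mg/L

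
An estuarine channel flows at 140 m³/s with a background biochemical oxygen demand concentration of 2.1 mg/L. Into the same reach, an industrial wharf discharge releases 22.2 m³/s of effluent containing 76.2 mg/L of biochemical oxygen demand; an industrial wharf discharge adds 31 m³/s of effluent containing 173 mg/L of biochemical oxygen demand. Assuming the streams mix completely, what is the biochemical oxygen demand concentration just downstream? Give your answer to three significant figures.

38.0 mg/L

Mixed concentration C = ΣQC/ΣQ = (140.0·2.100 + 22.20·76.20 + 31.00·173.0) / 193.2 = 7349/193.2 = 38.04 mg/L.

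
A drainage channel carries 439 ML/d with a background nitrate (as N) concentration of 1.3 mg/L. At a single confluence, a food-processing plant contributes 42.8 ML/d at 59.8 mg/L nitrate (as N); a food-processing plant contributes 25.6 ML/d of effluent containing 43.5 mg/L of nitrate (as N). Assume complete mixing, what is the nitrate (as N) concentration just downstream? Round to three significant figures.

8.36 mg/L

Flow-weighted average: C = (439.0·1.300 + 42.80·59.80 + 25.60·43.50) / 507.4 = 4244/507.4 = 8.364 mg/L.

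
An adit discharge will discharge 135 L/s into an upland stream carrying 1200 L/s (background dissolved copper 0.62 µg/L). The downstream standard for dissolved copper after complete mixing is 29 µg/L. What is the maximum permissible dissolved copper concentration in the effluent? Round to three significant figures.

At the limit, (Qr·Cr + Qe·Cₑ)/(Qr + Qe) = 29:
Cₑ = (1335·29 − 1200·0.6200) / 135.0 = 281.3 µg/L.

281 µg/L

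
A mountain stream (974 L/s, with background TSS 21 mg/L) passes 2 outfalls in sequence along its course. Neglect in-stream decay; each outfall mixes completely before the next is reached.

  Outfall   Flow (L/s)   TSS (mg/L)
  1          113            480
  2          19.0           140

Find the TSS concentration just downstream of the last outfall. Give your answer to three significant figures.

69.9 mg/L

After outfall 1: Q = 974.0 + 113.0 = 1087 L/s; C = (974.0·21.00 + 113.0·480.0)/1087 = 68.72 mg/L.
After outfall 2: Q = 1087 + 19.00 = 1106 L/s; C = (1087·68.72 + 19.00·140.0)/1106 = 69.94 mg/L.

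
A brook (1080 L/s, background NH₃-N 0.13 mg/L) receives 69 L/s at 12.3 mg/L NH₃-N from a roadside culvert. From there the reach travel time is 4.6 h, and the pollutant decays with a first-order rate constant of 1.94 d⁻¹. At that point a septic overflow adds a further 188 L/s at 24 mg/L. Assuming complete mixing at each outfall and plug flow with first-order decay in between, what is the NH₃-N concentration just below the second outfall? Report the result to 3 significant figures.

3.88 mg/L

Mixed concentration C = ΣQC/ΣQ = (1080·0.1300 + 69.00·12.30) / 1149 = 989.1/1149 = 0.8608 mg/L; combined flow 1149 L/s.
First-order decay: C = 0.8608·exp(−k·t) = 0.8608·0.6895 = 0.5935 mg/L.
At the second outfall, C = (1149·0.5935 + 188.0·24.00) / (1149 + 188.0) = 3.885 mg/L.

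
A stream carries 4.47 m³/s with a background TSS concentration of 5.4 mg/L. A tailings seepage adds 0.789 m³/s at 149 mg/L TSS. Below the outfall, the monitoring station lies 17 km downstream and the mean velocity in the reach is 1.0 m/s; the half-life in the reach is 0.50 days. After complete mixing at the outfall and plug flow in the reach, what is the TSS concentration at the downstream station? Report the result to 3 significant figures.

20.5 mg/L

Mass balance: C = (4.470·5.400 + 0.7890·149.0) / 5.259 = 141.7/5.259 = 26.94 mg/L.
Travel time t = 17·1000 / 1.0 = 17000 s = 4.722 h.
Half-life 0.50 d → k = ln 2 / 0.50 = 1.386 d⁻¹.
First-order decay: C = 26.94·exp(−k·t) = 26.94·0.7613 = 20.51 mg/L.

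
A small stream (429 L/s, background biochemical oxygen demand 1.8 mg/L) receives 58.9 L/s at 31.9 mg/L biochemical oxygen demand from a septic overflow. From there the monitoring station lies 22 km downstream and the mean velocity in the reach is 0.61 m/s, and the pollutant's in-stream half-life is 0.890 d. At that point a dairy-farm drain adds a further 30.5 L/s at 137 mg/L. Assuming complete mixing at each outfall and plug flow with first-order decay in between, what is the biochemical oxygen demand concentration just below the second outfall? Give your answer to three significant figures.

Flow-weighted average: C = (429.0·1.800 + 58.90·31.90) / 487.9 = 2651/487.9 = 5.434 mg/L; combined flow 487.9 L/s.
Travel time t = 22·1000 / 0.61 = 36070 s = 10.02 h.
Half-life 0.890 d → k = ln 2 / 0.890 = 0.7788 d⁻¹.
After decay, C = 5.434 × e^(−kt) = 5.434 × 0.7225 = 3.926 mg/L.
Second outfall: C = (487.9·3.926 + 30.50·137.0)/518.4 = 11.76 mg/L.

11.8 mg/L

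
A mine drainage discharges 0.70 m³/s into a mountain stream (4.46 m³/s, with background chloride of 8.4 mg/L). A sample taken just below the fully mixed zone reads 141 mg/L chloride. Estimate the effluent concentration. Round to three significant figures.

986 mg/L

Mass balance: 4.460·8.400 + 0.7000·Cₑ = 5.160·141.0
→ Cₑ = (5.160·141.0 − 4.460·8.400) / 0.7000 = 985.9 mg/L.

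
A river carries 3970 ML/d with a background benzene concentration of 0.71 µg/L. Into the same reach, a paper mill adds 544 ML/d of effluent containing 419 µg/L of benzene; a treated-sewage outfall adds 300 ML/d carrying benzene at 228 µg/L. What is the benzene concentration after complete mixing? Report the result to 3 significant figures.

62.1 µg/L

Flow-weighted average: C = (3970·0.7100 + 544.0·419.0 + 300.0·228.0) / 4814 = 299200/4814 = 62.14 µg/L.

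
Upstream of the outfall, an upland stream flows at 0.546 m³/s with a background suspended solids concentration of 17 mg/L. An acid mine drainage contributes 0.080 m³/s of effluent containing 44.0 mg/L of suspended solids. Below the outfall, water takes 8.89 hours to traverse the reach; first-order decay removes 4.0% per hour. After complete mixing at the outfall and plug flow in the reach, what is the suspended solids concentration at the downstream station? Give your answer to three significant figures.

14.2 mg/L

Conservation of mass: C = (0.5460·17.00 + 0.08000·44.00) / 0.6260 = 12.80/0.6260 = 20.45 mg/L.
4.0%/h lost → k = −ln(1 − 0.04) = 0.04082 h⁻¹.
First-order decay: C = 20.45·exp(−k·t) = 20.45·0.6957 = 14.23 mg/L.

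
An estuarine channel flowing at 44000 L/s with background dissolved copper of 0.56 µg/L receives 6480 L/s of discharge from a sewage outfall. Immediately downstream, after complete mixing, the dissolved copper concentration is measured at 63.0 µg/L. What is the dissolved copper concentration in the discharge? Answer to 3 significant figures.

487 µg/L

Mass balance: 44000·0.5600 + 6480·Cₑ = 50480·63.00
→ Cₑ = (50480·63.00 − 44000·0.5600) / 6480 = 487.0 µg/L.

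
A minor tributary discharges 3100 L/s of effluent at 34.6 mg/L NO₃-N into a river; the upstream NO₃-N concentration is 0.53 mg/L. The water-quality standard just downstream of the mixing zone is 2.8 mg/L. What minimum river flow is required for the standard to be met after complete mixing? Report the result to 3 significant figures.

Set C_mix = 2.8: (Q·0.5300 + 3100·34.60) / (Q + 3100) = 2.8
→ Q = 3100·(34.60 − 2.8)/(2.8 − 0.5300) = 43430 L/s.

43400 L/s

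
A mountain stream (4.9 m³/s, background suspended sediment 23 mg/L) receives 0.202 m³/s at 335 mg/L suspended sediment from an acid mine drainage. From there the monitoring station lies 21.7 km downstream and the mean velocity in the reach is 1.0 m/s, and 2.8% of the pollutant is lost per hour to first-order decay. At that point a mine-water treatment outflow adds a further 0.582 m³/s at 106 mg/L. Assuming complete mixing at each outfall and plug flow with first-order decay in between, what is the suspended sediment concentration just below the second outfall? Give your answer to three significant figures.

After mixing, C = (4.900·23.00 + 0.2020·335.0) / 5.102 = 180.4/5.102 = 35.35 mg/L; combined flow 5.102 m³/s.
Travel time t = 21.7·1000 / 1.0 = 21700 s = 6.028 h.
2.8%/h lost → k = −ln(1 − 0.028) = 0.02840 h⁻¹.
Decay over the reach: 35.35·exp(−kt) = 35.35·0.8427 = 29.79 mg/L.
At the second outfall, C = (5.102·29.79 + 0.5820·106.0) / (5.102 + 0.5820) = 37.59 mg/L.

37.6 mg/L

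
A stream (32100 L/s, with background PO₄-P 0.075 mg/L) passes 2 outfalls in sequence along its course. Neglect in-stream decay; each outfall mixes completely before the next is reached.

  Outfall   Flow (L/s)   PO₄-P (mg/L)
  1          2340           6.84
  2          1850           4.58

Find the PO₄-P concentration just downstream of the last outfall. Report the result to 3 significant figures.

0.741 mg/L

Outfall 1: combined Q = 34440 L/s; C = (32100·0.07500 + 2340·6.840)/34440 = 0.5346 mg/L.
Outfall 2: combined Q = 36290 L/s; C = (34440·0.5346 + 1850·4.580)/36290 = 0.7409 mg/L.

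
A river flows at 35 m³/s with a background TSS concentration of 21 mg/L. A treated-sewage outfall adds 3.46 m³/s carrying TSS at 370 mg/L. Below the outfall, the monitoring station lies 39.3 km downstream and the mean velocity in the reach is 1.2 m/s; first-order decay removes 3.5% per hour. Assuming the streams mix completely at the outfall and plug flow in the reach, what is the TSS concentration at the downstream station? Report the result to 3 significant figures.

37.9 mg/L

After mixing, C = (35.00·21.00 + 3.460·370.0) / 38.46 = 2015/38.46 = 52.40 mg/L.
Travel time t = 39.3·1000 / 1.2 = 32750 s = 9.097 h.
3.5%/h lost → k = −ln(1 − 0.035) = 0.03563 h⁻¹.
Decay over the reach: 52.40·exp(−kt) = 52.40·0.7232 = 37.89 mg/L.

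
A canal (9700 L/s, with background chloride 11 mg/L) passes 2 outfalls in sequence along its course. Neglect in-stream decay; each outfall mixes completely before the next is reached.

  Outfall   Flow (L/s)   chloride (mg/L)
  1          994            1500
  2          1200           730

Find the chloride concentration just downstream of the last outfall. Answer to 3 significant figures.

208 mg/L

Below outfall 1: Q → 10690 L/s, C = (9700·11.00 + 994.0·1500)/10690 = 149.4 mg/L.
Below outfall 2: Q → 11890 L/s, C = (10690·149.4 + 1200·730.0)/11890 = 208.0 mg/L.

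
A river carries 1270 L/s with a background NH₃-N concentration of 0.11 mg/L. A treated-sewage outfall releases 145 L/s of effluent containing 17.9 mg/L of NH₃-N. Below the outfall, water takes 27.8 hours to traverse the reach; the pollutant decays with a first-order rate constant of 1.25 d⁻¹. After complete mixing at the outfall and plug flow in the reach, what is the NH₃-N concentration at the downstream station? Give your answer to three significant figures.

0.454 mg/L

Mixed concentration C = ΣQC/ΣQ = (1270·0.1100 + 145.0·17.90) / 1415 = 2735/1415 = 1.933 mg/L.
Decay over the reach: 1.933·exp(−kt) = 1.933·0.2351 = 0.4544 mg/L.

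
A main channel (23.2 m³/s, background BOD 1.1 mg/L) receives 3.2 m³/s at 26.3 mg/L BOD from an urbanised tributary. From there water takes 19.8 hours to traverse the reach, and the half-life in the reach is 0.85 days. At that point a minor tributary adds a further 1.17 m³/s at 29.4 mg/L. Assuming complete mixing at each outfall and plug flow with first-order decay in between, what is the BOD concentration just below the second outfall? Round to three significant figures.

3.28 mg/L

Mass balance: C = (23.20·1.100 + 3.200·26.30) / 26.40 = 109.7/26.40 = 4.155 mg/L; combined flow 26.40 m³/s.
Half-life 0.85 d → k = ln 2 / 0.85 = 0.8155 d⁻¹.
Applying C = C₀e^(−kt): 4.155 × 0.5103 = 2.120 mg/L.
At the second outfall, C = (26.40·2.120 + 1.170·29.40) / (26.40 + 1.170) = 3.278 mg/L.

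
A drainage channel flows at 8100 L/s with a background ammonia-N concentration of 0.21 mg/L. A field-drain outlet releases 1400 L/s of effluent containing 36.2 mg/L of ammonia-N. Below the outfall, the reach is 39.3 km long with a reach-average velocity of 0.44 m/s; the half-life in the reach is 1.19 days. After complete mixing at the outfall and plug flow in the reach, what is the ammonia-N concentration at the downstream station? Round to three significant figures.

Conservation of mass: C = (8100·0.2100 + 1400·36.20) / 9500 = 52380/9500 = 5.514 mg/L.
Travel time t = 39.3·1000 / 0.44 = 89320 s = 24.81 h.
Half-life 1.19 d → k = ln 2 / 1.19 = 0.5825 d⁻¹.
After decay, C = 5.514 × e^(−kt) = 5.514 × 0.5476 = 3.020 mg/L.

3.02 mg/L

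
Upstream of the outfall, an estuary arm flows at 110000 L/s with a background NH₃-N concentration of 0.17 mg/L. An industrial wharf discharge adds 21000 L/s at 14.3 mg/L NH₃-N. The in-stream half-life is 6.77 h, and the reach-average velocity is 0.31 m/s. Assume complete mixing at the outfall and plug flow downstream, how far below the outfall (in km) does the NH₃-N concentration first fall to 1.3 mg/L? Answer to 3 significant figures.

6.84 km

Mixed concentration C = ΣQC/ΣQ = (110000·0.1700 + 21000·14.30) / 131000 = 319000/131000 = 2.435 mg/L.
Half-life 6.77 h → k = ln 2 / 6.77 = 0.1024 h⁻¹ = 2.457 d⁻¹.
Set 2.435·exp(−k·t) = 1.3 → t = ln(2.435/1.3)/k = 22070 s = 6.130 h.
Distance = v·t = 0.31·22070 = 6841 m = 6.841 km.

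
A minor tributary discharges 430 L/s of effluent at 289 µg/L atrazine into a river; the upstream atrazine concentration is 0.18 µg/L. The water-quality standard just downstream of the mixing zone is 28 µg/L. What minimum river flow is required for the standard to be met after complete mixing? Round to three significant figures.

4030 L/s

Set C_mix = 28: (Q·0.1800 + 430.0·289.0) / (Q + 430.0) = 28
→ Q = 430.0·(289.0 − 28)/(28 − 0.1800) = 4034 L/s.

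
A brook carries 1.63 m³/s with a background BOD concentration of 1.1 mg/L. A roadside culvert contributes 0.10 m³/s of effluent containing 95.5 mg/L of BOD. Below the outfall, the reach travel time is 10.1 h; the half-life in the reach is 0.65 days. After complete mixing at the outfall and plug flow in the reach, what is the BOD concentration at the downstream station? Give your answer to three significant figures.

Conservation of mass: C = (1.630·1.100 + 0.1000·95.50) / 1.730 = 11.34/1.730 = 6.557 mg/L.
Half-life 0.65 d → k = ln 2 / 0.65 = 1.066 d⁻¹.
Decay over the reach: 6.557·exp(−kt) = 6.557·0.6384 = 4.186 mg/L.

4.19 mg/L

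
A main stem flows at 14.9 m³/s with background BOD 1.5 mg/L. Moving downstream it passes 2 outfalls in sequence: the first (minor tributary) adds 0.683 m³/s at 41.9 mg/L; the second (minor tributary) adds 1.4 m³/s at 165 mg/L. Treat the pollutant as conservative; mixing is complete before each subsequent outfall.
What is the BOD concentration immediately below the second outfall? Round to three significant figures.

Below outfall 1: Q → 15.58 m³/s, C = (14.90·1.500 + 0.6830·41.90)/15.58 = 3.271 mg/L.
Below outfall 2: Q → 16.98 m³/s, C = (15.58·3.271 + 1.400·165.0)/16.98 = 16.60 mg/L.

16.6 mg/L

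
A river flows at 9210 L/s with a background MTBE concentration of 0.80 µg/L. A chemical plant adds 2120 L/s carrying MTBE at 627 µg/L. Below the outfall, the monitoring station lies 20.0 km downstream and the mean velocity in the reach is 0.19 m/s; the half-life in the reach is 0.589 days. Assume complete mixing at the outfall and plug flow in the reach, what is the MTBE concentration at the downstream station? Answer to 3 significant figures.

After mixing, C = (9210·0.8000 + 2120·627.0) / 11330 = 1337000/11330 = 118.0 µg/L.
Travel time t = 20.0·1000 / 0.19 = 105300 s = 29.24 h.
Half-life 0.589 d → k = ln 2 / 0.589 = 1.177 d⁻¹.
After decay, C = 118.0 × e^(−kt) = 118.0 × 0.2384 = 28.13 µg/L.

28.1 µg/L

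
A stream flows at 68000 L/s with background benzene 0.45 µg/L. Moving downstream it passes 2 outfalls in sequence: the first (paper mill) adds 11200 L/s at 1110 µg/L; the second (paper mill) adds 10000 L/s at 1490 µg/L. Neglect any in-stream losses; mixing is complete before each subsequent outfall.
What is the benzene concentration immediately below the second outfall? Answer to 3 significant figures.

Outfall 1: combined Q = 79200 L/s; C = (68000·0.4500 + 11200·1110)/79200 = 157.4 µg/L.
Outfall 2: combined Q = 89200 L/s; C = (79200·157.4 + 10000·1490)/89200 = 306.8 µg/L.

307 µg/L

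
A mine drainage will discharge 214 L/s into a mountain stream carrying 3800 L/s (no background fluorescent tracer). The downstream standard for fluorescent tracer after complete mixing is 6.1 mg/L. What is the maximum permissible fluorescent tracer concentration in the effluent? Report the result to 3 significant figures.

At the limit, (Qr·Cr + Qe·Cₑ)/(Qr + Qe) = 6.1:
Cₑ = (4014·6.1 − 3800·0) / 214.0 = 114.4 mg/L.

114 mg/L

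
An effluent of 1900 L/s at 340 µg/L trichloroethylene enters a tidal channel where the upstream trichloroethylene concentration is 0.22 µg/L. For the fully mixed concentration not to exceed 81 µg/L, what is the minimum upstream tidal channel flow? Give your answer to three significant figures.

Set C_mix = 81: (Q·0.2200 + 1900·340.0) / (Q + 1900) = 81
→ Q = 1900·(340.0 − 81)/(81 − 0.2200) = 6092 L/s.

6090 L/s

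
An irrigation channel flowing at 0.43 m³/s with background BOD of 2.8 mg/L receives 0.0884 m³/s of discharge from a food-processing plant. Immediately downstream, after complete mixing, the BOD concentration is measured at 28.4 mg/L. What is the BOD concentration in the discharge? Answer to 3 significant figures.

153 mg/L

Mass balance: 0.4300·2.800 + 0.08840·Cₑ = 0.5184·28.40
→ Cₑ = (0.5184·28.40 − 0.4300·2.800) / 0.08840 = 152.9 mg/L.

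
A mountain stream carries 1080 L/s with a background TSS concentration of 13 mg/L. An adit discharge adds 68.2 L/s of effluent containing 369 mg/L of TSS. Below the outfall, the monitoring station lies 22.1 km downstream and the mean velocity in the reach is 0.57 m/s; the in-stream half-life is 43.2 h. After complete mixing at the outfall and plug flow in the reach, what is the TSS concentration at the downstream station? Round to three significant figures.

28.7 mg/L

Flow-weighted average: C = (1080·13.00 + 68.20·369.0) / 1148 = 39210/1148 = 34.15 mg/L.
Travel time t = 22.1·1000 / 0.57 = 38770 s = 10.77 h.
Half-life 43.2 h → k = ln 2 / 43.2 = 0.01605 h⁻¹ = 0.3851 d⁻¹.
First-order decay: C = 34.15·exp(−k·t) = 34.15·0.8413 = 28.73 mg/L.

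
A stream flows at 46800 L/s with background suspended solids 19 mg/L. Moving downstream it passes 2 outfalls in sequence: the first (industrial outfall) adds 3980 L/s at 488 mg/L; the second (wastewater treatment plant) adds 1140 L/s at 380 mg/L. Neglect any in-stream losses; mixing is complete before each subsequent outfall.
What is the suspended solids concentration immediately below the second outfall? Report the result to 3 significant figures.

62.9 mg/L

Below outfall 1: Q → 50780 L/s, C = (46800·19.00 + 3980·488.0)/50780 = 55.76 mg/L.
Below outfall 2: Q → 51920 L/s, C = (50780·55.76 + 1140·380.0)/51920 = 62.88 mg/L.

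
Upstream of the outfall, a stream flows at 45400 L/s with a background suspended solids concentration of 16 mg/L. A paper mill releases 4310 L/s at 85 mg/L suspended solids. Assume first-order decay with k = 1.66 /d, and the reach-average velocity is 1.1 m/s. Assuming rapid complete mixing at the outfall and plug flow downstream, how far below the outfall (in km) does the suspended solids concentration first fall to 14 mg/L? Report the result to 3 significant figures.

25.8 km

Conservation of mass: C = (45400·16.00 + 4310·85.00) / 49710 = 1093000/49710 = 21.98 mg/L.
Set 21.98·exp(−k·t) = 14 → t = ln(21.98/14)/k = 23480 s = 6.523 h.
Distance = v·t = 1.1·23480 = 25830 m = 25.83 km.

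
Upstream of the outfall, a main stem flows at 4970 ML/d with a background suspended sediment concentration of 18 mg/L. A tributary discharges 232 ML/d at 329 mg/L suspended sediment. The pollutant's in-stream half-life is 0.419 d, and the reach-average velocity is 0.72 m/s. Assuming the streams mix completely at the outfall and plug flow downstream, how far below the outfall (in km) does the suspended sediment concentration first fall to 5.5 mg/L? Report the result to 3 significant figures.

66.1 km

After mixing, C = (4970·18.00 + 232.0·329.0) / 5202 = 165800/5202 = 31.87 mg/L.
Half-life 0.419 d → k = ln 2 / 0.419 = 1.654 d⁻¹.
Set 31.87·exp(−k·t) = 5.5 → t = ln(31.87/5.5)/k = 91760 s = 25.49 h.
Distance = v·t = 0.72·91760 = 66070 m = 66.07 km.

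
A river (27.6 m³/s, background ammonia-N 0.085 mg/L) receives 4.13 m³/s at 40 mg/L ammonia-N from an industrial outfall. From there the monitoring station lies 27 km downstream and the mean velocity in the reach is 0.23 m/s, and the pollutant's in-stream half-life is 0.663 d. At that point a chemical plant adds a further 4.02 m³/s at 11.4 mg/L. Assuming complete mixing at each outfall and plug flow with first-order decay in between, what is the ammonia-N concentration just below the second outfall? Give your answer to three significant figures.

Flow-weighted average: C = (27.60·0.08500 + 4.130·40.00) / 31.73 = 167.5/31.73 = 5.280 mg/L; combined flow 31.73 m³/s.
Travel time t = 27·1000 / 0.23 = 117400 s = 32.61 h.
Half-life 0.663 d → k = ln 2 / 0.663 = 1.045 d⁻¹.
After decay, C = 5.280 × e^(−kt) = 5.280 × 0.2416 = 1.276 mg/L.
Second outfall: C = (31.73·1.276 + 4.020·11.40)/35.75 = 2.414 mg/L.

2.41 mg/L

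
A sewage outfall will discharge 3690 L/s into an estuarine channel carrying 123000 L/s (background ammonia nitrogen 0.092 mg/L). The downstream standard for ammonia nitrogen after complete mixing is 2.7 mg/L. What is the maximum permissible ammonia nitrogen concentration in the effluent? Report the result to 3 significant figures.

89.6 mg/L

At the limit, (Qr·Cr + Qe·Cₑ)/(Qr + Qe) = 2.7:
Cₑ = (126700·2.7 − 123000·0.09200) / 3690 = 89.63 mg/L.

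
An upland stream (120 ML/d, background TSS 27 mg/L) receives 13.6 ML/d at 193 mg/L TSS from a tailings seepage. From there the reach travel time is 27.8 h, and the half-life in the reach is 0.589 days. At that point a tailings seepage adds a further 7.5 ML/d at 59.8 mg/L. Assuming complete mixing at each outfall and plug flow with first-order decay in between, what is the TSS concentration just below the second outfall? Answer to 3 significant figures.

13.8 mg/L

After mixing, C = (120.0·27.00 + 13.60·193.0) / 133.6 = 5865/133.6 = 43.90 mg/L; combined flow 133.6 ML/d.
Half-life 0.589 d → k = ln 2 / 0.589 = 1.177 d⁻¹.
First-order decay: C = 43.90·exp(−k·t) = 43.90·0.2559 = 11.23 mg/L.
Second outfall: C = (133.6·11.23 + 7.500·59.80)/141.1 = 13.81 mg/L.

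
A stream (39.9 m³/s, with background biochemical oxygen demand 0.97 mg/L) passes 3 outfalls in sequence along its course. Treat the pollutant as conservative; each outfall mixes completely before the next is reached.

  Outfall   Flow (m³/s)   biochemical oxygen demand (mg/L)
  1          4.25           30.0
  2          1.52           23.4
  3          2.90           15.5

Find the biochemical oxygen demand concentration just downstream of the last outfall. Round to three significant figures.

Outfall 1: combined Q = 44.15 m³/s; C = (39.90·0.9700 + 4.250·30.00)/44.15 = 3.765 mg/L.
Outfall 2: combined Q = 45.67 m³/s; C = (44.15·3.765 + 1.520·23.40)/45.67 = 4.418 mg/L.
Outfall 3: combined Q = 48.57 m³/s; C = (45.67·4.418 + 2.900·15.50)/48.57 = 5.080 mg/L.

5.08 mg/L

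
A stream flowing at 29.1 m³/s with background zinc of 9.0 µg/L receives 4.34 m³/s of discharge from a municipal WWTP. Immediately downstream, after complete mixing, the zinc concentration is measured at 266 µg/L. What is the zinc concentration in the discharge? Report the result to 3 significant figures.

1990 µg/L

Mass balance: 29.10·9.000 + 4.340·Cₑ = 33.44·266.0
→ Cₑ = (33.44·266.0 − 29.10·9.000) / 4.340 = 1989 µg/L.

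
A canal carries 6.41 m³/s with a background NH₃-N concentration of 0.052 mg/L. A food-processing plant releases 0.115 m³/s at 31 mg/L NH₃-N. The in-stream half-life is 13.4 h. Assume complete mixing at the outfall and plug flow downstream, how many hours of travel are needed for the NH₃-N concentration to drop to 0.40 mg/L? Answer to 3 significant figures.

Mixed concentration C = ΣQC/ΣQ = (6.410·0.05200 + 0.1150·31.00) / 6.525 = 3.898/6.525 = 0.5974 mg/L.
Half-life 13.4 h → k = ln 2 / 13.4 = 0.05173 h⁻¹ = 1.241 d⁻¹.
0.5974·exp(−k·t) = 0.40 → t = ln(0.5974/0.40)/k = 27920 s = 7.756 h.

7.76 h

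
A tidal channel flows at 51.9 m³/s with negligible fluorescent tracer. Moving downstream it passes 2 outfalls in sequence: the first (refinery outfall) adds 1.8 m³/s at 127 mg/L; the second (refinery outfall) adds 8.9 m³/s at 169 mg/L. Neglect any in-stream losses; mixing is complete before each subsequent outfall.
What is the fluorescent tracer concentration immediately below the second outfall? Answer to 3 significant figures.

27.7 mg/L

Below outfall 1: Q → 53.70 m³/s, C = (51.90·0 + 1.800·127.0)/53.70 = 4.257 mg/L.
Below outfall 2: Q → 62.60 m³/s, C = (53.70·4.257 + 8.900·169.0)/62.60 = 27.68 mg/L.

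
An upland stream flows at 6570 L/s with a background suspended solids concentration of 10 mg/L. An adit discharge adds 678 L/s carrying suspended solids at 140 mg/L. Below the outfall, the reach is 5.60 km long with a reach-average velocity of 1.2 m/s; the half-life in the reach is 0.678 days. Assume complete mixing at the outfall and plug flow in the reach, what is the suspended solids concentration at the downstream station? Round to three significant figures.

21.0 mg/L

Conservation of mass: C = (6570·10.00 + 678.0·140.0) / 7248 = 160600/7248 = 22.16 mg/L.
Travel time t = 5.60·1000 / 1.2 = 4667 s = 1.296 h.
Half-life 0.678 d → k = ln 2 / 0.678 = 1.022 d⁻¹.
First-order decay: C = 22.16·exp(−k·t) = 22.16·0.9463 = 20.97 mg/L.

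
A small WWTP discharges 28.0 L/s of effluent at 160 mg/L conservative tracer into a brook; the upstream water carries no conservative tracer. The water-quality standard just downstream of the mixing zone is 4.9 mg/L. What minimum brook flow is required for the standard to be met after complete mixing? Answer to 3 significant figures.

Set C_mix = 4.9: (Q·0 + 28.00·160.0) / (Q + 28.00) = 4.9
→ Q = 28.00·(160.0 − 4.9)/(4.9 − 0) = 886.3 L/s.

886 L/s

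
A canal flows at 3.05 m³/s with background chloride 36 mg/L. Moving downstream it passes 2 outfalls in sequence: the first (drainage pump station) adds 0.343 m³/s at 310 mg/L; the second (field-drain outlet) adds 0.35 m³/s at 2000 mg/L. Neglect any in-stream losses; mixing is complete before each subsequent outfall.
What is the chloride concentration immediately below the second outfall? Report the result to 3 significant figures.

245 mg/L

Below outfall 1: Q → 3.393 m³/s, C = (3.050·36.00 + 0.3430·310.0)/3.393 = 63.70 mg/L.
Below outfall 2: Q → 3.743 m³/s, C = (3.393·63.70 + 0.3500·2000)/3.743 = 244.8 mg/L.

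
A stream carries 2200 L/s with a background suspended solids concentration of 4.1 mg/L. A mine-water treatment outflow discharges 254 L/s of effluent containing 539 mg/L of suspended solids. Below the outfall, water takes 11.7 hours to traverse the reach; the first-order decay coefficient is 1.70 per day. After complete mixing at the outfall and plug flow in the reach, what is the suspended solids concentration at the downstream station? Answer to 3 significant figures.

Conservation of mass: C = (2200·4.100 + 254.0·539.0) / 2454 = 145900/2454 = 59.46 mg/L.
After decay, C = 59.46 × e^(−kt) = 59.46 × 0.4366 = 25.96 mg/L.

26.0 mg/L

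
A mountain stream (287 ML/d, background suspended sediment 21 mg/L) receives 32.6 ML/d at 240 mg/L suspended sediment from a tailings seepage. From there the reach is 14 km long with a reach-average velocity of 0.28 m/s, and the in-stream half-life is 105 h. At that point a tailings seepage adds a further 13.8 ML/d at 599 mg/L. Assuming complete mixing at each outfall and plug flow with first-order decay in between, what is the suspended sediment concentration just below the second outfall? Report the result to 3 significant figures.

62.7 mg/L

After mixing, C = (287.0·21.00 + 32.60·240.0) / 319.6 = 13850/319.6 = 43.34 mg/L; combined flow 319.6 ML/d.
Travel time t = 14·1000 / 0.28 = 50000 s = 13.89 h.
Half-life 105 h → k = ln 2 / 105 = 0.006601 h⁻¹ = 0.1584 d⁻¹.
First-order decay: C = 43.34·exp(−k·t) = 43.34·0.9124 = 39.54 mg/L.
Second outfall: C = (319.6·39.54 + 13.80·599.0)/333.4 = 62.70 mg/L.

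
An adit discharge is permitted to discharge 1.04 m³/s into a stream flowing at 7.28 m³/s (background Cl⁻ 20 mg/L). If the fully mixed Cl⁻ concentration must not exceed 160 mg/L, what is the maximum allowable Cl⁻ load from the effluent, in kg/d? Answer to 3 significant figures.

Mass balance at the limit: 7.280·20.00 + 1.040·Cₑ = 8.320·160 → Cₑ = 1140 mg/L.
Load = 1.040 m³/s × 1140 g/m³ × 86 400 s/d = 102400 kg/d.

102000 kg/d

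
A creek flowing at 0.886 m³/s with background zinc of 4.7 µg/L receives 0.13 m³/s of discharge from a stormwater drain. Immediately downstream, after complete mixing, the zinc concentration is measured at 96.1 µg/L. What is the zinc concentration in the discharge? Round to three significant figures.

719 µg/L

Mass balance: 0.8860·4.700 + 0.1300·Cₑ = 1.016·96.10
→ Cₑ = (1.016·96.10 − 0.8860·4.700) / 0.1300 = 719.0 µg/L.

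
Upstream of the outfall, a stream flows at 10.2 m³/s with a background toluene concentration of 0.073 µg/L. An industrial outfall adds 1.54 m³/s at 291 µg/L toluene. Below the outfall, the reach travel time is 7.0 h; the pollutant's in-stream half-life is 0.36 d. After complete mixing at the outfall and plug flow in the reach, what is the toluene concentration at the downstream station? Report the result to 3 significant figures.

21.8 µg/L

Conservation of mass: C = (10.20·0.07300 + 1.540·291.0) / 11.74 = 448.9/11.74 = 38.24 µg/L.
Half-life 0.36 d → k = ln 2 / 0.36 = 1.925 d⁻¹.
Applying C = C₀e^(−kt): 38.24 × 0.5703 = 21.81 µg/L.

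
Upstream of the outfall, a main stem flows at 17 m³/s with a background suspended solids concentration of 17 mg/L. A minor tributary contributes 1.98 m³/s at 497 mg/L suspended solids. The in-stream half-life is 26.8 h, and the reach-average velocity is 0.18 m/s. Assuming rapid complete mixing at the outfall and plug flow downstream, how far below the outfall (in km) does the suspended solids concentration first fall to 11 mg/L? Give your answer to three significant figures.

45.3 km

After mixing, C = (17.00·17.00 + 1.980·497.0) / 18.98 = 1273/18.98 = 67.07 mg/L.
Half-life 26.8 h → k = ln 2 / 26.8 = 0.02586 h⁻¹ = 0.6207 d⁻¹.
Set 67.07·exp(−k·t) = 11 → t = ln(67.07/11)/k = 251600 s = 69.90 h.
Distance = v·t = 0.18·251600 = 45300 m = 45.30 km.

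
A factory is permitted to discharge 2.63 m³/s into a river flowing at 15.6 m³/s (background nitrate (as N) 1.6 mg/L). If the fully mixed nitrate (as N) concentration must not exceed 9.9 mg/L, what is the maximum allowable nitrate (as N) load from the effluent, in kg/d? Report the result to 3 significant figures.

Mass balance at the limit: 15.60·1.600 + 2.630·Cₑ = 18.23·9.9 → Cₑ = 59.13 mg/L.
Load = 2.630 m³/s × 59.13 g/m³ × 86 400 s/d = 13440 kg/d.

13400 kg/d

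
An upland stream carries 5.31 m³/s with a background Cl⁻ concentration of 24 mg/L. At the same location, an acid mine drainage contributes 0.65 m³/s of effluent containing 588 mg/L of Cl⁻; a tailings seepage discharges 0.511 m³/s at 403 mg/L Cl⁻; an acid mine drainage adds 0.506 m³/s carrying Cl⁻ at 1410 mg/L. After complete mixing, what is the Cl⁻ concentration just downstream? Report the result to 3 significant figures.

205 mg/L

Mixed concentration C = ΣQC/ΣQ = (5.310·24.00 + 0.6500·588.0 + 0.5110·403.0 + 0.5060·1410) / 6.977 = 1429/6.977 = 204.8 mg/L.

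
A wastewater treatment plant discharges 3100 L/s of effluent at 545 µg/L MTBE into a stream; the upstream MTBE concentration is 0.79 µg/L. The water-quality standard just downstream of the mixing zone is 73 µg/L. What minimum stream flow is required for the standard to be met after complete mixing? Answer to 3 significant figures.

Set C_mix = 73: (Q·0.7900 + 3100·545.0) / (Q + 3100) = 73
→ Q = 3100·(545.0 − 73)/(73 − 0.7900) = 20260 L/s.

20300 L/s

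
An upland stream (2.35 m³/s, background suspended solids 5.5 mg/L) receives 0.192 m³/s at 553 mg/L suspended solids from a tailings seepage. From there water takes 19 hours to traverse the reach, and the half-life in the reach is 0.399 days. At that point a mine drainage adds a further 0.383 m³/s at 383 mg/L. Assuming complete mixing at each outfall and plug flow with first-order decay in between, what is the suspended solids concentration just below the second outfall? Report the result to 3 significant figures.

Flow-weighted average: C = (2.350·5.500 + 0.1920·553.0) / 2.542 = 119.1/2.542 = 46.85 mg/L; combined flow 2.542 m³/s.
Half-life 0.399 d → k = ln 2 / 0.399 = 1.737 d⁻¹.
Applying C = C₀e^(−kt): 46.85 × 0.2528 = 11.84 mg/L.
Second outfall: C = (2.542·11.84 + 0.3830·383.0)/2.925 = 60.44 mg/L.

60.4 mg/L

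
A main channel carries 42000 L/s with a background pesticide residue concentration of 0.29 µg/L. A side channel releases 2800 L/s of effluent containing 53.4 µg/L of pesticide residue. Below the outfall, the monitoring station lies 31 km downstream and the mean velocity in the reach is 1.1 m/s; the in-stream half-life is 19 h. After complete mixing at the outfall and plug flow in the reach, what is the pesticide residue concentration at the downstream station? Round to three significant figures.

2.71 µg/L

Mixed concentration C = ΣQC/ΣQ = (42000·0.2900 + 2800·53.40) / 44800 = 161700/44800 = 3.609 µg/L.
Travel time t = 31·1000 / 1.1 = 28180 s = 7.828 h.
Half-life 19 h → k = ln 2 / 19 = 0.03648 h⁻¹ = 0.8756 d⁻¹.
Decay over the reach: 3.609·exp(−kt) = 3.609·0.7516 = 2.713 µg/L.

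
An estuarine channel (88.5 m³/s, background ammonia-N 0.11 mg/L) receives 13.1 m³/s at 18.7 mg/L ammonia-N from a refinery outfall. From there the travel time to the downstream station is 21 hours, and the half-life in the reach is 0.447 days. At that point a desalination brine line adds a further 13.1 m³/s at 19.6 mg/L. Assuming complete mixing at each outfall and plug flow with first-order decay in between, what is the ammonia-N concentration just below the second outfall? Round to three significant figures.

Conservation of mass: C = (88.50·0.1100 + 13.10·18.70) / 101.6 = 254.7/101.6 = 2.507 mg/L; combined flow 101.6 m³/s.
Half-life 0.447 d → k = ln 2 / 0.447 = 1.551 d⁻¹.
After decay, C = 2.507 × e^(−kt) = 2.507 × 0.2575 = 0.6455 mg/L.
Second outfall: C = (101.6·0.6455 + 13.10·19.60)/114.7 = 2.810 mg/L.

2.81 mg/L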